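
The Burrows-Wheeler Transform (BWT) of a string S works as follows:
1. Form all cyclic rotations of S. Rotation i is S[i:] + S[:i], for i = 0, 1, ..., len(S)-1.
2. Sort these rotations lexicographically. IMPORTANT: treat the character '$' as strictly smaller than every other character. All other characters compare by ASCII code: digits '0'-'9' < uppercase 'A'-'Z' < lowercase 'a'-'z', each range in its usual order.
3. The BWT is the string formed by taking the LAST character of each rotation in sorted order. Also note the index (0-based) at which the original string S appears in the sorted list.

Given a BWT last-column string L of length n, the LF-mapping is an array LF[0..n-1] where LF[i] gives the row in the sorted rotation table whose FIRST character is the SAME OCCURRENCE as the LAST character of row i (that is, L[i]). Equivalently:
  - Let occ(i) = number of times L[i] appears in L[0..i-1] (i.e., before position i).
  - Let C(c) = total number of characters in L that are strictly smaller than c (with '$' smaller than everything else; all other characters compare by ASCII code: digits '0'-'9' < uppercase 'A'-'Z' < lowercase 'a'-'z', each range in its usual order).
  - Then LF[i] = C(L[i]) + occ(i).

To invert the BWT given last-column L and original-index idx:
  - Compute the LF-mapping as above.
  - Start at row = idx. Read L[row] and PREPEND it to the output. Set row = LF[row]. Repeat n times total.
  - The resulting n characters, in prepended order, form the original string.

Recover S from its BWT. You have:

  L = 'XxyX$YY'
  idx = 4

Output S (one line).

LF mapping: 1 5 6 2 0 3 4
Walk LF starting at row 4, prepending L[row]:
  step 1: row=4, L[4]='$', prepend. Next row=LF[4]=0
  step 2: row=0, L[0]='X', prepend. Next row=LF[0]=1
  step 3: row=1, L[1]='x', prepend. Next row=LF[1]=5
  step 4: row=5, L[5]='Y', prepend. Next row=LF[5]=3
  step 5: row=3, L[3]='X', prepend. Next row=LF[3]=2
  step 6: row=2, L[2]='y', prepend. Next row=LF[2]=6
  step 7: row=6, L[6]='Y', prepend. Next row=LF[6]=4
Reversed output: YyXYxX$

Answer: YyXYxX$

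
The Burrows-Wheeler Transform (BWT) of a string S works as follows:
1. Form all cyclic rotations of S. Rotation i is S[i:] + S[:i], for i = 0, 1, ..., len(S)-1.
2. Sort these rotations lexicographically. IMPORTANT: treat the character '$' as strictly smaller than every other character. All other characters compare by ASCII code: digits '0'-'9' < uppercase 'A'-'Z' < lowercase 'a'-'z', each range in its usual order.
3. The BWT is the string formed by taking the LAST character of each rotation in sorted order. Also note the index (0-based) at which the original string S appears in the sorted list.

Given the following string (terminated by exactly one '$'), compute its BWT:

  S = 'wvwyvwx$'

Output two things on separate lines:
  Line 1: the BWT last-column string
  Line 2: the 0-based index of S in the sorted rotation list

Answer: xyw$vvww
3

Derivation:
All 8 rotations (rotation i = S[i:]+S[:i]):
  rot[0] = wvwyvwx$
  rot[1] = vwyvwx$w
  rot[2] = wyvwx$wv
  rot[3] = yvwx$wvw
  rot[4] = vwx$wvwy
  rot[5] = wx$wvwyv
  rot[6] = x$wvwyvw
  rot[7] = $wvwyvwx
Sorted (with $ < everything):
  sorted[0] = $wvwyvwx  (last char: 'x')
  sorted[1] = vwx$wvwy  (last char: 'y')
  sorted[2] = vwyvwx$w  (last char: 'w')
  sorted[3] = wvwyvwx$  (last char: '$')
  sorted[4] = wx$wvwyv  (last char: 'v')
  sorted[5] = wyvwx$wv  (last char: 'v')
  sorted[6] = x$wvwyvw  (last char: 'w')
  sorted[7] = yvwx$wvw  (last char: 'w')
Last column: xyw$vvww
Original string S is at sorted index 3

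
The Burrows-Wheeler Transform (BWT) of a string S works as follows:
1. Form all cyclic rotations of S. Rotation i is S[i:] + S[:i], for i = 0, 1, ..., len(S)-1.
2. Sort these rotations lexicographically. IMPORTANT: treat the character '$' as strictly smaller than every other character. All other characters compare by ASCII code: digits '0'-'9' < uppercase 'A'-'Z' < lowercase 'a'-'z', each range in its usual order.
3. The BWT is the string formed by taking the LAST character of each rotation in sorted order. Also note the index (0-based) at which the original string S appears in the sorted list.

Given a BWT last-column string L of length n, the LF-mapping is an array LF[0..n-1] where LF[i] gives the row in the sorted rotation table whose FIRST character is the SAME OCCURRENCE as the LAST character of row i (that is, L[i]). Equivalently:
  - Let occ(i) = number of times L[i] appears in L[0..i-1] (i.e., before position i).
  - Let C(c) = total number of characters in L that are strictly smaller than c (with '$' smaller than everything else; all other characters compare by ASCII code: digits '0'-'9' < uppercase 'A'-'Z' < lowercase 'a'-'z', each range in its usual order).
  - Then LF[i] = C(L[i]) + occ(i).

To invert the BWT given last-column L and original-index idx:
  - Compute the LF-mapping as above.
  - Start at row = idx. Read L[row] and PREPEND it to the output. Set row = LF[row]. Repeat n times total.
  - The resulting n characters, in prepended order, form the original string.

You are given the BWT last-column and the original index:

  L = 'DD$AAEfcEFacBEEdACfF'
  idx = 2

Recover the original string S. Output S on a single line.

LF mapping: 6 7 0 1 2 8 18 15 9 12 14 16 4 10 11 17 3 5 19 13
Walk LF starting at row 2, prepending L[row]:
  step 1: row=2, L[2]='$', prepend. Next row=LF[2]=0
  step 2: row=0, L[0]='D', prepend. Next row=LF[0]=6
  step 3: row=6, L[6]='f', prepend. Next row=LF[6]=18
  step 4: row=18, L[18]='f', prepend. Next row=LF[18]=19
  step 5: row=19, L[19]='F', prepend. Next row=LF[19]=13
  step 6: row=13, L[13]='E', prepend. Next row=LF[13]=10
  step 7: row=10, L[10]='a', prepend. Next row=LF[10]=14
  step 8: row=14, L[14]='E', prepend. Next row=LF[14]=11
  step 9: row=11, L[11]='c', prepend. Next row=LF[11]=16
  step 10: row=16, L[16]='A', prepend. Next row=LF[16]=3
  step 11: row=3, L[3]='A', prepend. Next row=LF[3]=1
  step 12: row=1, L[1]='D', prepend. Next row=LF[1]=7
  step 13: row=7, L[7]='c', prepend. Next row=LF[7]=15
  step 14: row=15, L[15]='d', prepend. Next row=LF[15]=17
  step 15: row=17, L[17]='C', prepend. Next row=LF[17]=5
  step 16: row=5, L[5]='E', prepend. Next row=LF[5]=8
  step 17: row=8, L[8]='E', prepend. Next row=LF[8]=9
  step 18: row=9, L[9]='F', prepend. Next row=LF[9]=12
  step 19: row=12, L[12]='B', prepend. Next row=LF[12]=4
  step 20: row=4, L[4]='A', prepend. Next row=LF[4]=2
Reversed output: ABFEECdcDAAcEaEFffD$

Answer: ABFEECdcDAAcEaEFffD$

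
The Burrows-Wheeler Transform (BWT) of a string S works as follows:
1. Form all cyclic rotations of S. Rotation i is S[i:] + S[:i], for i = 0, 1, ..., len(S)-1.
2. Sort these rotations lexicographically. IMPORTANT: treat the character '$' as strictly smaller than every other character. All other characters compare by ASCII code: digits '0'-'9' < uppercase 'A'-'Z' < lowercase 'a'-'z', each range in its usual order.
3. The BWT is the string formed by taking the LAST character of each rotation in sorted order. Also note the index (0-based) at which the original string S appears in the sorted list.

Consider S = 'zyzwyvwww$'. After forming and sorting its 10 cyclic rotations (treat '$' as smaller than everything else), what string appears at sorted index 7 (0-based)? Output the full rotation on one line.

Answer: yzwyvwww$z

Derivation:
All 10 rotations (rotation i = S[i:]+S[:i]):
  rot[0] = zyzwyvwww$
  rot[1] = yzwyvwww$z
  rot[2] = zwyvwww$zy
  rot[3] = wyvwww$zyz
  rot[4] = yvwww$zyzw
  rot[5] = vwww$zyzwy
  rot[6] = www$zyzwyv
  rot[7] = ww$zyzwyvw
  rot[8] = w$zyzwyvww
  rot[9] = $zyzwyvwww
Sorted (with $ < everything):
  sorted[0] = $zyzwyvwww
  sorted[1] = vwww$zyzwy
  sorted[2] = w$zyzwyvww
  sorted[3] = ww$zyzwyvw
  sorted[4] = www$zyzwyv
  sorted[5] = wyvwww$zyz
  sorted[6] = yvwww$zyzw
  sorted[7] = yzwyvwww$z
  sorted[8] = zwyvwww$zy
  sorted[9] = zyzwyvwww$
sorted[7] = yzwyvwww$z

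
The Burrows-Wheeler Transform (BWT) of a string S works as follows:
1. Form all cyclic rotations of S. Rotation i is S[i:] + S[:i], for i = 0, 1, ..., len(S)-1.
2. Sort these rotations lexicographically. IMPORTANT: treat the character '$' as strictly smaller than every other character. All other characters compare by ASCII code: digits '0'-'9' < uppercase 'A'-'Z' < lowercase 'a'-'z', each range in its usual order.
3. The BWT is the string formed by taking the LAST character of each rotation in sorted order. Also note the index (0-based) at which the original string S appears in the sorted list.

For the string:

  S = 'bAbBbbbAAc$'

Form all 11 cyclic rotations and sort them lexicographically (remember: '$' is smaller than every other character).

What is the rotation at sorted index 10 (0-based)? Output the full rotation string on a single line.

All 11 rotations (rotation i = S[i:]+S[:i]):
  rot[0] = bAbBbbbAAc$
  rot[1] = AbBbbbAAc$b
  rot[2] = bBbbbAAc$bA
  rot[3] = BbbbAAc$bAb
  rot[4] = bbbAAc$bAbB
  rot[5] = bbAAc$bAbBb
  rot[6] = bAAc$bAbBbb
  rot[7] = AAc$bAbBbbb
  rot[8] = Ac$bAbBbbbA
  rot[9] = c$bAbBbbbAA
  rot[10] = $bAbBbbbAAc
Sorted (with $ < everything):
  sorted[0] = $bAbBbbbAAc
  sorted[1] = AAc$bAbBbbb
  sorted[2] = AbBbbbAAc$b
  sorted[3] = Ac$bAbBbbbA
  sorted[4] = BbbbAAc$bAb
  sorted[5] = bAAc$bAbBbb
  sorted[6] = bAbBbbbAAc$
  sorted[7] = bBbbbAAc$bA
  sorted[8] = bbAAc$bAbBb
  sorted[9] = bbbAAc$bAbB
  sorted[10] = c$bAbBbbbAA
sorted[10] = c$bAbBbbbAA

Answer: c$bAbBbbbAA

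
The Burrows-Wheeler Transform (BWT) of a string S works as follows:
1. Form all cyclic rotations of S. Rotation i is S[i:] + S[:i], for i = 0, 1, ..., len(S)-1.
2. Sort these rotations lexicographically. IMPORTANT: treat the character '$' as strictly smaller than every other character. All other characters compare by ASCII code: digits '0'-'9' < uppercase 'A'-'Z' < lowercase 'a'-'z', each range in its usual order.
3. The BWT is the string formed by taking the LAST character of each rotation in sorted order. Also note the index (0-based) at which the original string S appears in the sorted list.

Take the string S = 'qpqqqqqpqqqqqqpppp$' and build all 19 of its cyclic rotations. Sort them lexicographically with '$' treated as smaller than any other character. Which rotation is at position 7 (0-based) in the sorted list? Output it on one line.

All 19 rotations (rotation i = S[i:]+S[:i]):
  rot[0] = qpqqqqqpqqqqqqpppp$
  rot[1] = pqqqqqpqqqqqqpppp$q
  rot[2] = qqqqqpqqqqqqpppp$qp
  rot[3] = qqqqpqqqqqqpppp$qpq
  rot[4] = qqqpqqqqqqpppp$qpqq
  rot[5] = qqpqqqqqqpppp$qpqqq
  rot[6] = qpqqqqqqpppp$qpqqqq
  rot[7] = pqqqqqqpppp$qpqqqqq
  rot[8] = qqqqqqpppp$qpqqqqqp
  rot[9] = qqqqqpppp$qpqqqqqpq
  rot[10] = qqqqpppp$qpqqqqqpqq
  rot[11] = qqqpppp$qpqqqqqpqqq
  rot[12] = qqpppp$qpqqqqqpqqqq
  rot[13] = qpppp$qpqqqqqpqqqqq
  rot[14] = pppp$qpqqqqqpqqqqqq
  rot[15] = ppp$qpqqqqqpqqqqqqp
  rot[16] = pp$qpqqqqqpqqqqqqpp
  rot[17] = p$qpqqqqqpqqqqqqppp
  rot[18] = $qpqqqqqpqqqqqqpppp
Sorted (with $ < everything):
  sorted[0] = $qpqqqqqpqqqqqqpppp
  sorted[1] = p$qpqqqqqpqqqqqqppp
  sorted[2] = pp$qpqqqqqpqqqqqqpp
  sorted[3] = ppp$qpqqqqqpqqqqqqp
  sorted[4] = pppp$qpqqqqqpqqqqqq
  sorted[5] = pqqqqqpqqqqqqpppp$q
  sorted[6] = pqqqqqqpppp$qpqqqqq
  sorted[7] = qpppp$qpqqqqqpqqqqq
  sorted[8] = qpqqqqqpqqqqqqpppp$
  sorted[9] = qpqqqqqqpppp$qpqqqq
  sorted[10] = qqpppp$qpqqqqqpqqqq
  sorted[11] = qqpqqqqqqpppp$qpqqq
  sorted[12] = qqqpppp$qpqqqqqpqqq
  sorted[13] = qqqpqqqqqqpppp$qpqq
  sorted[14] = qqqqpppp$qpqqqqqpqq
  sorted[15] = qqqqpqqqqqqpppp$qpq
  sorted[16] = qqqqqpppp$qpqqqqqpq
  sorted[17] = qqqqqpqqqqqqpppp$qp
  sorted[18] = qqqqqqpppp$qpqqqqqp
sorted[7] = qpppp$qpqqqqqpqqqqq

Answer: qpppp$qpqqqqqpqqqqq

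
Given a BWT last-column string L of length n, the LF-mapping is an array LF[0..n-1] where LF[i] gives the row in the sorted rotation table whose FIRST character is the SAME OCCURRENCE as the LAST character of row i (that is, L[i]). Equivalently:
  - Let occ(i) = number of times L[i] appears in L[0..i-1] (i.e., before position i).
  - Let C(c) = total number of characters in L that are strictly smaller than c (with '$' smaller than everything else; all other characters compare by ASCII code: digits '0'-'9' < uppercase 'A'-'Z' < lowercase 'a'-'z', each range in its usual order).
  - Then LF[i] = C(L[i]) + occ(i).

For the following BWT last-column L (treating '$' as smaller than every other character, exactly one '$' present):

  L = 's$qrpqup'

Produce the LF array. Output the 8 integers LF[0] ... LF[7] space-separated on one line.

Char counts: '$':1, 'p':2, 'q':2, 'r':1, 's':1, 'u':1
C (first-col start): C('$')=0, C('p')=1, C('q')=3, C('r')=5, C('s')=6, C('u')=7
L[0]='s': occ=0, LF[0]=C('s')+0=6+0=6
L[1]='$': occ=0, LF[1]=C('$')+0=0+0=0
L[2]='q': occ=0, LF[2]=C('q')+0=3+0=3
L[3]='r': occ=0, LF[3]=C('r')+0=5+0=5
L[4]='p': occ=0, LF[4]=C('p')+0=1+0=1
L[5]='q': occ=1, LF[5]=C('q')+1=3+1=4
L[6]='u': occ=0, LF[6]=C('u')+0=7+0=7
L[7]='p': occ=1, LF[7]=C('p')+1=1+1=2

Answer: 6 0 3 5 1 4 7 2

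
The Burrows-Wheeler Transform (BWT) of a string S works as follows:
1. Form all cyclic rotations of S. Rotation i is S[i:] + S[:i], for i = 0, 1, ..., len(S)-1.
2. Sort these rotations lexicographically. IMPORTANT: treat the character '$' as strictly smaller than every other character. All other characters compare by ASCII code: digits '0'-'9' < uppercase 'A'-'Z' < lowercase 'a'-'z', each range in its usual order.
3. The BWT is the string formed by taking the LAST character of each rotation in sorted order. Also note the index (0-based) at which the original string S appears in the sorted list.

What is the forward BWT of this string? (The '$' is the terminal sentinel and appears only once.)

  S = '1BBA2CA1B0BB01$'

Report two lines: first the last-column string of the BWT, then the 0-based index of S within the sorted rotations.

Answer: 1BB0A$ACBB1B012
5

Derivation:
All 15 rotations (rotation i = S[i:]+S[:i]):
  rot[0] = 1BBA2CA1B0BB01$
  rot[1] = BBA2CA1B0BB01$1
  rot[2] = BA2CA1B0BB01$1B
  rot[3] = A2CA1B0BB01$1BB
  rot[4] = 2CA1B0BB01$1BBA
  rot[5] = CA1B0BB01$1BBA2
  rot[6] = A1B0BB01$1BBA2C
  rot[7] = 1B0BB01$1BBA2CA
  rot[8] = B0BB01$1BBA2CA1
  rot[9] = 0BB01$1BBA2CA1B
  rot[10] = BB01$1BBA2CA1B0
  rot[11] = B01$1BBA2CA1B0B
  rot[12] = 01$1BBA2CA1B0BB
  rot[13] = 1$1BBA2CA1B0BB0
  rot[14] = $1BBA2CA1B0BB01
Sorted (with $ < everything):
  sorted[0] = $1BBA2CA1B0BB01  (last char: '1')
  sorted[1] = 01$1BBA2CA1B0BB  (last char: 'B')
  sorted[2] = 0BB01$1BBA2CA1B  (last char: 'B')
  sorted[3] = 1$1BBA2CA1B0BB0  (last char: '0')
  sorted[4] = 1B0BB01$1BBA2CA  (last char: 'A')
  sorted[5] = 1BBA2CA1B0BB01$  (last char: '$')
  sorted[6] = 2CA1B0BB01$1BBA  (last char: 'A')
  sorted[7] = A1B0BB01$1BBA2C  (last char: 'C')
  sorted[8] = A2CA1B0BB01$1BB  (last char: 'B')
  sorted[9] = B01$1BBA2CA1B0B  (last char: 'B')
  sorted[10] = B0BB01$1BBA2CA1  (last char: '1')
  sorted[11] = BA2CA1B0BB01$1B  (last char: 'B')
  sorted[12] = BB01$1BBA2CA1B0  (last char: '0')
  sorted[13] = BBA2CA1B0BB01$1  (last char: '1')
  sorted[14] = CA1B0BB01$1BBA2  (last char: '2')
Last column: 1BB0A$ACBB1B012
Original string S is at sorted index 5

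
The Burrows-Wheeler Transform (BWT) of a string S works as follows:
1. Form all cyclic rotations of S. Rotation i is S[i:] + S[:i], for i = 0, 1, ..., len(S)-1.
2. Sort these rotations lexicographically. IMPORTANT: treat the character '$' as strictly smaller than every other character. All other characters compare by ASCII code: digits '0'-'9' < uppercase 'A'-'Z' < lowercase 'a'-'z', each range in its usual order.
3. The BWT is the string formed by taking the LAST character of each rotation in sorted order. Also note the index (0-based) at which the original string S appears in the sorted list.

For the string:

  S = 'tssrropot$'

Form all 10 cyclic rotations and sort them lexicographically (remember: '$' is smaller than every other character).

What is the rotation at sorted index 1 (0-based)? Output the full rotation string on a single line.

All 10 rotations (rotation i = S[i:]+S[:i]):
  rot[0] = tssrropot$
  rot[1] = ssrropot$t
  rot[2] = srropot$ts
  rot[3] = rropot$tss
  rot[4] = ropot$tssr
  rot[5] = opot$tssrr
  rot[6] = pot$tssrro
  rot[7] = ot$tssrrop
  rot[8] = t$tssrropo
  rot[9] = $tssrropot
Sorted (with $ < everything):
  sorted[0] = $tssrropot
  sorted[1] = opot$tssrr
  sorted[2] = ot$tssrrop
  sorted[3] = pot$tssrro
  sorted[4] = ropot$tssr
  sorted[5] = rropot$tss
  sorted[6] = srropot$ts
  sorted[7] = ssrropot$t
  sorted[8] = t$tssrropo
  sorted[9] = tssrropot$
sorted[1] = opot$tssrr

Answer: opot$tssrr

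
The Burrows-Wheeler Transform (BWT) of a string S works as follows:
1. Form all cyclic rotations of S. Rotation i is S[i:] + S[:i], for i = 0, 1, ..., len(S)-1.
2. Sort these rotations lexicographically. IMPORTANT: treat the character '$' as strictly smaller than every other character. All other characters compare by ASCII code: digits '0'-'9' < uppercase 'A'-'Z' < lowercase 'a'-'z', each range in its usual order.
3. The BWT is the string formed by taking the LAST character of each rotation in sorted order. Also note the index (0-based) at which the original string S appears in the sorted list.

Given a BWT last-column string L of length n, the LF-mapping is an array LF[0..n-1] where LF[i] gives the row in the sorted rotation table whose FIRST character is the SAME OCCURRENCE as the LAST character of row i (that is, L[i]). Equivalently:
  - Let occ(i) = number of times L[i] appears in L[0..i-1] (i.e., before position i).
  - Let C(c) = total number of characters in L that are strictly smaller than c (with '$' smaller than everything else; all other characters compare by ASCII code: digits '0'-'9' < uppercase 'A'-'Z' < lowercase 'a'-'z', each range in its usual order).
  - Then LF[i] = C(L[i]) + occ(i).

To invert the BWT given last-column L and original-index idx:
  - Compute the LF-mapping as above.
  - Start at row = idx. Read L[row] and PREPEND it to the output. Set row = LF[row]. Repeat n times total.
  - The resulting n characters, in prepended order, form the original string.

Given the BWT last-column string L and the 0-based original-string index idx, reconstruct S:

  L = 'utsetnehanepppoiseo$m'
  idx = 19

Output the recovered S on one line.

LF mapping: 20 18 16 2 19 9 3 6 1 10 4 13 14 15 11 7 17 5 12 0 8
Walk LF starting at row 19, prepending L[row]:
  step 1: row=19, L[19]='$', prepend. Next row=LF[19]=0
  step 2: row=0, L[0]='u', prepend. Next row=LF[0]=20
  step 3: row=20, L[20]='m', prepend. Next row=LF[20]=8
  step 4: row=8, L[8]='a', prepend. Next row=LF[8]=1
  step 5: row=1, L[1]='t', prepend. Next row=LF[1]=18
  step 6: row=18, L[18]='o', prepend. Next row=LF[18]=12
  step 7: row=12, L[12]='p', prepend. Next row=LF[12]=14
  step 8: row=14, L[14]='o', prepend. Next row=LF[14]=11
  step 9: row=11, L[11]='p', prepend. Next row=LF[11]=13
  step 10: row=13, L[13]='p', prepend. Next row=LF[13]=15
  step 11: row=15, L[15]='i', prepend. Next row=LF[15]=7
  step 12: row=7, L[7]='h', prepend. Next row=LF[7]=6
  step 13: row=6, L[6]='e', prepend. Next row=LF[6]=3
  step 14: row=3, L[3]='e', prepend. Next row=LF[3]=2
  step 15: row=2, L[2]='s', prepend. Next row=LF[2]=16
  step 16: row=16, L[16]='s', prepend. Next row=LF[16]=17
  step 17: row=17, L[17]='e', prepend. Next row=LF[17]=5
  step 18: row=5, L[5]='n', prepend. Next row=LF[5]=9
  step 19: row=9, L[9]='n', prepend. Next row=LF[9]=10
  step 20: row=10, L[10]='e', prepend. Next row=LF[10]=4
  step 21: row=4, L[4]='t', prepend. Next row=LF[4]=19
Reversed output: tennesseehippopotamu$

Answer: tennesseehippopotamu$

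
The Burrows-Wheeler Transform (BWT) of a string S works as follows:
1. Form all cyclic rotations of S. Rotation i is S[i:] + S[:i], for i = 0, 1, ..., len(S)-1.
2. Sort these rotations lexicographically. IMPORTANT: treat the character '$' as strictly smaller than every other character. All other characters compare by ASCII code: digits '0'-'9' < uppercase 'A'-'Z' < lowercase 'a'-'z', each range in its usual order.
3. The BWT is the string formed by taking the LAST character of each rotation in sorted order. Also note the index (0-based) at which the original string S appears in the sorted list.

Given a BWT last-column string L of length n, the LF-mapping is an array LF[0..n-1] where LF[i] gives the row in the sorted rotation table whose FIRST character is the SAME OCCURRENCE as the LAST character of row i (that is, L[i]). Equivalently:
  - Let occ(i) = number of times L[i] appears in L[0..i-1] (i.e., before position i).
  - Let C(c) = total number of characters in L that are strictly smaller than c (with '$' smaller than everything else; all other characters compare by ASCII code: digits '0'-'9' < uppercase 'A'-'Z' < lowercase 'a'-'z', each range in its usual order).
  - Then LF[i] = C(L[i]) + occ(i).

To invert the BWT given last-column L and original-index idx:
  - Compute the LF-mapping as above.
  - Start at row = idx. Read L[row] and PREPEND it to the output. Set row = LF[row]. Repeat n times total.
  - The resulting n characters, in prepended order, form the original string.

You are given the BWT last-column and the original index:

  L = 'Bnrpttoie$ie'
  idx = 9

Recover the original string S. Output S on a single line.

LF mapping: 1 6 9 8 10 11 7 4 2 0 5 3
Walk LF starting at row 9, prepending L[row]:
  step 1: row=9, L[9]='$', prepend. Next row=LF[9]=0
  step 2: row=0, L[0]='B', prepend. Next row=LF[0]=1
  step 3: row=1, L[1]='n', prepend. Next row=LF[1]=6
  step 4: row=6, L[6]='o', prepend. Next row=LF[6]=7
  step 5: row=7, L[7]='i', prepend. Next row=LF[7]=4
  step 6: row=4, L[4]='t', prepend. Next row=LF[4]=10
  step 7: row=10, L[10]='i', prepend. Next row=LF[10]=5
  step 8: row=5, L[5]='t', prepend. Next row=LF[5]=11
  step 9: row=11, L[11]='e', prepend. Next row=LF[11]=3
  step 10: row=3, L[3]='p', prepend. Next row=LF[3]=8
  step 11: row=8, L[8]='e', prepend. Next row=LF[8]=2
  step 12: row=2, L[2]='r', prepend. Next row=LF[2]=9
Reversed output: repetitionB$

Answer: repetitionB$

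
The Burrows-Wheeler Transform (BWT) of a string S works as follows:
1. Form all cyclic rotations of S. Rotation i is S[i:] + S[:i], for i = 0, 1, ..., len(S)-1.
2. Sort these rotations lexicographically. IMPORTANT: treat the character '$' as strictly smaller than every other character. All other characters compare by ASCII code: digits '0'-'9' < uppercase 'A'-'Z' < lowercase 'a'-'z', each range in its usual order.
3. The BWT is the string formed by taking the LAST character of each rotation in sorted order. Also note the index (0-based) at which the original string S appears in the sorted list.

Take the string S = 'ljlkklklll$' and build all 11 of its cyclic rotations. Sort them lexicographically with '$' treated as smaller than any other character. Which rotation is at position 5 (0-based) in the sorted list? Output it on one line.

All 11 rotations (rotation i = S[i:]+S[:i]):
  rot[0] = ljlkklklll$
  rot[1] = jlkklklll$l
  rot[2] = lkklklll$lj
  rot[3] = kklklll$ljl
  rot[4] = klklll$ljlk
  rot[5] = lklll$ljlkk
  rot[6] = klll$ljlkkl
  rot[7] = lll$ljlkklk
  rot[8] = ll$ljlkklkl
  rot[9] = l$ljlkklkll
  rot[10] = $ljlkklklll
Sorted (with $ < everything):
  sorted[0] = $ljlkklklll
  sorted[1] = jlkklklll$l
  sorted[2] = kklklll$ljl
  sorted[3] = klklll$ljlk
  sorted[4] = klll$ljlkkl
  sorted[5] = l$ljlkklkll
  sorted[6] = ljlkklklll$
  sorted[7] = lkklklll$lj
  sorted[8] = lklll$ljlkk
  sorted[9] = ll$ljlkklkl
  sorted[10] = lll$ljlkklk
sorted[5] = l$ljlkklkll

Answer: l$ljlkklkll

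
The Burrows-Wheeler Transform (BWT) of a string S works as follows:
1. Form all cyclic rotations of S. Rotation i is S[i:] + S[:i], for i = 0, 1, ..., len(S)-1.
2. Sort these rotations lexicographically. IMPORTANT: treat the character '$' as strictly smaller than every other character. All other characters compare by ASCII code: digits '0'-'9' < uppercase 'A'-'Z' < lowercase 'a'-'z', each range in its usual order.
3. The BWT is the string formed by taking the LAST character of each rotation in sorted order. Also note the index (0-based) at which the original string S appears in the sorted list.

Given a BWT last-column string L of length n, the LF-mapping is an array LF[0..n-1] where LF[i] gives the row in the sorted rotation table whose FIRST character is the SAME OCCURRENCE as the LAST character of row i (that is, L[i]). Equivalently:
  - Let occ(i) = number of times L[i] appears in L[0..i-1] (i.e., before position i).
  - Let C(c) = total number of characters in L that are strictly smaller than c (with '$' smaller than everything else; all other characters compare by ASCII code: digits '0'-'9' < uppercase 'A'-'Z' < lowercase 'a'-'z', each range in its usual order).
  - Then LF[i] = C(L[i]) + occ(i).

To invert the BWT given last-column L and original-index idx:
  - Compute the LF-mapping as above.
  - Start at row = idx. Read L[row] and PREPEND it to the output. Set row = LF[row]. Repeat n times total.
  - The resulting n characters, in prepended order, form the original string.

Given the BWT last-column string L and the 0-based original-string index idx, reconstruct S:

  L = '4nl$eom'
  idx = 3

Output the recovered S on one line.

Answer: lemon4$

Derivation:
LF mapping: 1 5 3 0 2 6 4
Walk LF starting at row 3, prepending L[row]:
  step 1: row=3, L[3]='$', prepend. Next row=LF[3]=0
  step 2: row=0, L[0]='4', prepend. Next row=LF[0]=1
  step 3: row=1, L[1]='n', prepend. Next row=LF[1]=5
  step 4: row=5, L[5]='o', prepend. Next row=LF[5]=6
  step 5: row=6, L[6]='m', prepend. Next row=LF[6]=4
  step 6: row=4, L[4]='e', prepend. Next row=LF[4]=2
  step 7: row=2, L[2]='l', prepend. Next row=LF[2]=3
Reversed output: lemon4$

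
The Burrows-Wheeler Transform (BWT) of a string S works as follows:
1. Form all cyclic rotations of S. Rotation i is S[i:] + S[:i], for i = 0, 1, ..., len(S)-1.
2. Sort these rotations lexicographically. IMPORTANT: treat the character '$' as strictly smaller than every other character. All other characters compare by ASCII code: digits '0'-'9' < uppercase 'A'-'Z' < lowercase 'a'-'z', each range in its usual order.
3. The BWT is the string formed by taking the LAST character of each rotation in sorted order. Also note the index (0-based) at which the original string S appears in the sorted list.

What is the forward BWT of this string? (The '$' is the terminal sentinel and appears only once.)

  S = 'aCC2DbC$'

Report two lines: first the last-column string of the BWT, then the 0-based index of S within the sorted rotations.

All 8 rotations (rotation i = S[i:]+S[:i]):
  rot[0] = aCC2DbC$
  rot[1] = CC2DbC$a
  rot[2] = C2DbC$aC
  rot[3] = 2DbC$aCC
  rot[4] = DbC$aCC2
  rot[5] = bC$aCC2D
  rot[6] = C$aCC2Db
  rot[7] = $aCC2DbC
Sorted (with $ < everything):
  sorted[0] = $aCC2DbC  (last char: 'C')
  sorted[1] = 2DbC$aCC  (last char: 'C')
  sorted[2] = C$aCC2Db  (last char: 'b')
  sorted[3] = C2DbC$aC  (last char: 'C')
  sorted[4] = CC2DbC$a  (last char: 'a')
  sorted[5] = DbC$aCC2  (last char: '2')
  sorted[6] = aCC2DbC$  (last char: '$')
  sorted[7] = bC$aCC2D  (last char: 'D')
Last column: CCbCa2$D
Original string S is at sorted index 6

Answer: CCbCa2$D
6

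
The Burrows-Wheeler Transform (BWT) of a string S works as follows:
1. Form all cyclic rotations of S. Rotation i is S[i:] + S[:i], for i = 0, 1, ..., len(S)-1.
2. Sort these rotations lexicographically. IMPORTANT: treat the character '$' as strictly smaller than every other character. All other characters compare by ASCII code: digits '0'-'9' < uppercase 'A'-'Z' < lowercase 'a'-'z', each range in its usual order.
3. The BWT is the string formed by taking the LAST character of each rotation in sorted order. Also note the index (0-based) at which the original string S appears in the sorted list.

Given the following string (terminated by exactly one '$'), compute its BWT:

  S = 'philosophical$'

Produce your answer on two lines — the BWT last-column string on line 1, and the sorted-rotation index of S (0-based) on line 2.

All 14 rotations (rotation i = S[i:]+S[:i]):
  rot[0] = philosophical$
  rot[1] = hilosophical$p
  rot[2] = ilosophical$ph
  rot[3] = losophical$phi
  rot[4] = osophical$phil
  rot[5] = sophical$philo
  rot[6] = ophical$philos
  rot[7] = phical$philoso
  rot[8] = hical$philosop
  rot[9] = ical$philosoph
  rot[10] = cal$philosophi
  rot[11] = al$philosophic
  rot[12] = l$philosophica
  rot[13] = $philosophical
Sorted (with $ < everything):
  sorted[0] = $philosophical  (last char: 'l')
  sorted[1] = al$philosophic  (last char: 'c')
  sorted[2] = cal$philosophi  (last char: 'i')
  sorted[3] = hical$philosop  (last char: 'p')
  sorted[4] = hilosophical$p  (last char: 'p')
  sorted[5] = ical$philosoph  (last char: 'h')
  sorted[6] = ilosophical$ph  (last char: 'h')
  sorted[7] = l$philosophica  (last char: 'a')
  sorted[8] = losophical$phi  (last char: 'i')
  sorted[9] = ophical$philos  (last char: 's')
  sorted[10] = osophical$phil  (last char: 'l')
  sorted[11] = phical$philoso  (last char: 'o')
  sorted[12] = philosophical$  (last char: '$')
  sorted[13] = sophical$philo  (last char: 'o')
Last column: lcipphhaislo$o
Original string S is at sorted index 12

Answer: lcipphhaislo$o
12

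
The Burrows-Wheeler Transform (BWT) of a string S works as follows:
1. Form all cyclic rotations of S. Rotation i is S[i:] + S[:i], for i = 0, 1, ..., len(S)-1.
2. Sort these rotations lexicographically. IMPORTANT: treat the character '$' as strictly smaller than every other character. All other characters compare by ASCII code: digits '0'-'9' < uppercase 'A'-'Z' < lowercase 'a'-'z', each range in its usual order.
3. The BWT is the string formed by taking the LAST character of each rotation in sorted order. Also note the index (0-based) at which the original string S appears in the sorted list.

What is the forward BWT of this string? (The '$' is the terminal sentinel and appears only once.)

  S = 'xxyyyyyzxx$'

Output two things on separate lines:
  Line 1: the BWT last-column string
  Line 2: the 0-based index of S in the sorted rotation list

Answer: xxz$xxyyyyy
3

Derivation:
All 11 rotations (rotation i = S[i:]+S[:i]):
  rot[0] = xxyyyyyzxx$
  rot[1] = xyyyyyzxx$x
  rot[2] = yyyyyzxx$xx
  rot[3] = yyyyzxx$xxy
  rot[4] = yyyzxx$xxyy
  rot[5] = yyzxx$xxyyy
  rot[6] = yzxx$xxyyyy
  rot[7] = zxx$xxyyyyy
  rot[8] = xx$xxyyyyyz
  rot[9] = x$xxyyyyyzx
  rot[10] = $xxyyyyyzxx
Sorted (with $ < everything):
  sorted[0] = $xxyyyyyzxx  (last char: 'x')
  sorted[1] = x$xxyyyyyzx  (last char: 'x')
  sorted[2] = xx$xxyyyyyz  (last char: 'z')
  sorted[3] = xxyyyyyzxx$  (last char: '$')
  sorted[4] = xyyyyyzxx$x  (last char: 'x')
  sorted[5] = yyyyyzxx$xx  (last char: 'x')
  sorted[6] = yyyyzxx$xxy  (last char: 'y')
  sorted[7] = yyyzxx$xxyy  (last char: 'y')
  sorted[8] = yyzxx$xxyyy  (last char: 'y')
  sorted[9] = yzxx$xxyyyy  (last char: 'y')
  sorted[10] = zxx$xxyyyyy  (last char: 'y')
Last column: xxz$xxyyyyy
Original string S is at sorted index 3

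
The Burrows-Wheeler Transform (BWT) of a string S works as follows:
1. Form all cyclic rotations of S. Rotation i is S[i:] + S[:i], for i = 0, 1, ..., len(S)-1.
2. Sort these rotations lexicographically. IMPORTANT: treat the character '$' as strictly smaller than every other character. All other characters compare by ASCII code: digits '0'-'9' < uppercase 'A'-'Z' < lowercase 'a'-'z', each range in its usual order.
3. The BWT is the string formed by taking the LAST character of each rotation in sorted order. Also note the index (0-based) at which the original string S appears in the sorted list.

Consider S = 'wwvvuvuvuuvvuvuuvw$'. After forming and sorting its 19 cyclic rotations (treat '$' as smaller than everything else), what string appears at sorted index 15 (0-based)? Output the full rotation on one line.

Answer: vw$wwvvuvuvuuvvuvuu

Derivation:
All 19 rotations (rotation i = S[i:]+S[:i]):
  rot[0] = wwvvuvuvuuvvuvuuvw$
  rot[1] = wvvuvuvuuvvuvuuvw$w
  rot[2] = vvuvuvuuvvuvuuvw$ww
  rot[3] = vuvuvuuvvuvuuvw$wwv
  rot[4] = uvuvuuvvuvuuvw$wwvv
  rot[5] = vuvuuvvuvuuvw$wwvvu
  rot[6] = uvuuvvuvuuvw$wwvvuv
  rot[7] = vuuvvuvuuvw$wwvvuvu
  rot[8] = uuvvuvuuvw$wwvvuvuv
  rot[9] = uvvuvuuvw$wwvvuvuvu
  rot[10] = vvuvuuvw$wwvvuvuvuu
  rot[11] = vuvuuvw$wwvvuvuvuuv
  rot[12] = uvuuvw$wwvvuvuvuuvv
  rot[13] = vuuvw$wwvvuvuvuuvvu
  rot[14] = uuvw$wwvvuvuvuuvvuv
  rot[15] = uvw$wwvvuvuvuuvvuvu
  rot[16] = vw$wwvvuvuvuuvvuvuu
  rot[17] = w$wwvvuvuvuuvvuvuuv
  rot[18] = $wwvvuvuvuuvvuvuuvw
Sorted (with $ < everything):
  sorted[0] = $wwvvuvuvuuvvuvuuvw
  sorted[1] = uuvvuvuuvw$wwvvuvuv
  sorted[2] = uuvw$wwvvuvuvuuvvuv
  sorted[3] = uvuuvvuvuuvw$wwvvuv
  sorted[4] = uvuuvw$wwvvuvuvuuvv
  sorted[5] = uvuvuuvvuvuuvw$wwvv
  sorted[6] = uvvuvuuvw$wwvvuvuvu
  sorted[7] = uvw$wwvvuvuvuuvvuvu
  sorted[8] = vuuvvuvuuvw$wwvvuvu
  sorted[9] = vuuvw$wwvvuvuvuuvvu
  sorted[10] = vuvuuvvuvuuvw$wwvvu
  sorted[11] = vuvuuvw$wwvvuvuvuuv
  sorted[12] = vuvuvuuvvuvuuvw$wwv
  sorted[13] = vvuvuuvw$wwvvuvuvuu
  sorted[14] = vvuvuvuuvvuvuuvw$ww
  sorted[15] = vw$wwvvuvuvuuvvuvuu
  sorted[16] = w$wwvvuvuvuuvvuvuuv
  sorted[17] = wvvuvuvuuvvuvuuvw$w
  sorted[18] = wwvvuvuvuuvvuvuuvw$
sorted[15] = vw$wwvvuvuvuuvvuvuu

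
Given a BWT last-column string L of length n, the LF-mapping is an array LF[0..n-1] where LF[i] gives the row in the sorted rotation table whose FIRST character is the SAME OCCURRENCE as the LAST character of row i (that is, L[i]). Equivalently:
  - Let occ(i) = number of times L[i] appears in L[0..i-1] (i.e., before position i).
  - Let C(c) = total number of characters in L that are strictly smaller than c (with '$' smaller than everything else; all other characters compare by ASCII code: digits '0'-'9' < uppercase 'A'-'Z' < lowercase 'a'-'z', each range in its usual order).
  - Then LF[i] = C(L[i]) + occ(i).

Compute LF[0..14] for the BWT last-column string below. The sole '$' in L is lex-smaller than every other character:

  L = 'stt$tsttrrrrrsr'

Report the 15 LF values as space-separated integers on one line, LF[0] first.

Answer: 7 10 11 0 12 8 13 14 1 2 3 4 5 9 6

Derivation:
Char counts: '$':1, 'r':6, 's':3, 't':5
C (first-col start): C('$')=0, C('r')=1, C('s')=7, C('t')=10
L[0]='s': occ=0, LF[0]=C('s')+0=7+0=7
L[1]='t': occ=0, LF[1]=C('t')+0=10+0=10
L[2]='t': occ=1, LF[2]=C('t')+1=10+1=11
L[3]='$': occ=0, LF[3]=C('$')+0=0+0=0
L[4]='t': occ=2, LF[4]=C('t')+2=10+2=12
L[5]='s': occ=1, LF[5]=C('s')+1=7+1=8
L[6]='t': occ=3, LF[6]=C('t')+3=10+3=13
L[7]='t': occ=4, LF[7]=C('t')+4=10+4=14
L[8]='r': occ=0, LF[8]=C('r')+0=1+0=1
L[9]='r': occ=1, LF[9]=C('r')+1=1+1=2
L[10]='r': occ=2, LF[10]=C('r')+2=1+2=3
L[11]='r': occ=3, LF[11]=C('r')+3=1+3=4
L[12]='r': occ=4, LF[12]=C('r')+4=1+4=5
L[13]='s': occ=2, LF[13]=C('s')+2=7+2=9
L[14]='r': occ=5, LF[14]=C('r')+5=1+5=6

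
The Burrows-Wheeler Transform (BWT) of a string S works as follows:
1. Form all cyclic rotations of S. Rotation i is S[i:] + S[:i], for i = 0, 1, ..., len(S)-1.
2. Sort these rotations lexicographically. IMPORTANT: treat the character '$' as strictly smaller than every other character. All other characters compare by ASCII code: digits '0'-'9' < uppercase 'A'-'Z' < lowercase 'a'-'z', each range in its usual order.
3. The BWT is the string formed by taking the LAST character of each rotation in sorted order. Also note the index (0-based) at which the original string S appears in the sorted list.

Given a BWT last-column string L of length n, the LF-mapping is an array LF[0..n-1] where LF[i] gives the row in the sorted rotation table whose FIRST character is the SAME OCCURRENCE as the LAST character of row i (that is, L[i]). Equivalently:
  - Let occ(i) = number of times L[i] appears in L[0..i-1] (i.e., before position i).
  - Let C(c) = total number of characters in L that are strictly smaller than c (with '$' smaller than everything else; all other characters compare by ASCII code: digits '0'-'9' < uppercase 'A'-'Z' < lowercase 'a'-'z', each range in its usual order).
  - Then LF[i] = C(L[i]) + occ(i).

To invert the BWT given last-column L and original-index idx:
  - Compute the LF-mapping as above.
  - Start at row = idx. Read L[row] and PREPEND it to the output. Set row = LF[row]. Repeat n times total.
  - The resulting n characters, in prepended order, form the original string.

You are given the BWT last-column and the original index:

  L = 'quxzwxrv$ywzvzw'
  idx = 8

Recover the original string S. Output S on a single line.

LF mapping: 1 3 9 12 6 10 2 4 0 11 7 13 5 14 8
Walk LF starting at row 8, prepending L[row]:
  step 1: row=8, L[8]='$', prepend. Next row=LF[8]=0
  step 2: row=0, L[0]='q', prepend. Next row=LF[0]=1
  step 3: row=1, L[1]='u', prepend. Next row=LF[1]=3
  step 4: row=3, L[3]='z', prepend. Next row=LF[3]=12
  step 5: row=12, L[12]='v', prepend. Next row=LF[12]=5
  step 6: row=5, L[5]='x', prepend. Next row=LF[5]=10
  step 7: row=10, L[10]='w', prepend. Next row=LF[10]=7
  step 8: row=7, L[7]='v', prepend. Next row=LF[7]=4
  step 9: row=4, L[4]='w', prepend. Next row=LF[4]=6
  step 10: row=6, L[6]='r', prepend. Next row=LF[6]=2
  step 11: row=2, L[2]='x', prepend. Next row=LF[2]=9
  step 12: row=9, L[9]='y', prepend. Next row=LF[9]=11
  step 13: row=11, L[11]='z', prepend. Next row=LF[11]=13
  step 14: row=13, L[13]='z', prepend. Next row=LF[13]=14
  step 15: row=14, L[14]='w', prepend. Next row=LF[14]=8
Reversed output: wzzyxrwvwxvzuq$

Answer: wzzyxrwvwxvzuq$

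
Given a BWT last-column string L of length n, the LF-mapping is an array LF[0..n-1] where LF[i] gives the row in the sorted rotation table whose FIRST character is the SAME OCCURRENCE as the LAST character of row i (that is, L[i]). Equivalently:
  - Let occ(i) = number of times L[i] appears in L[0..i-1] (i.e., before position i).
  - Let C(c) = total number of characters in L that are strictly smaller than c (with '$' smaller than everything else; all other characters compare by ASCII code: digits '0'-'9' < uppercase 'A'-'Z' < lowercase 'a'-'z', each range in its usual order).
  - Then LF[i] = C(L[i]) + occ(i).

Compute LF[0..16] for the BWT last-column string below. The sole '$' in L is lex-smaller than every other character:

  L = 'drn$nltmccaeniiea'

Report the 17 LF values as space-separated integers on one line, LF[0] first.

Answer: 5 15 12 0 13 10 16 11 3 4 1 6 14 8 9 7 2

Derivation:
Char counts: '$':1, 'a':2, 'c':2, 'd':1, 'e':2, 'i':2, 'l':1, 'm':1, 'n':3, 'r':1, 't':1
C (first-col start): C('$')=0, C('a')=1, C('c')=3, C('d')=5, C('e')=6, C('i')=8, C('l')=10, C('m')=11, C('n')=12, C('r')=15, C('t')=16
L[0]='d': occ=0, LF[0]=C('d')+0=5+0=5
L[1]='r': occ=0, LF[1]=C('r')+0=15+0=15
L[2]='n': occ=0, LF[2]=C('n')+0=12+0=12
L[3]='$': occ=0, LF[3]=C('$')+0=0+0=0
L[4]='n': occ=1, LF[4]=C('n')+1=12+1=13
L[5]='l': occ=0, LF[5]=C('l')+0=10+0=10
L[6]='t': occ=0, LF[6]=C('t')+0=16+0=16
L[7]='m': occ=0, LF[7]=C('m')+0=11+0=11
L[8]='c': occ=0, LF[8]=C('c')+0=3+0=3
L[9]='c': occ=1, LF[9]=C('c')+1=3+1=4
L[10]='a': occ=0, LF[10]=C('a')+0=1+0=1
L[11]='e': occ=0, LF[11]=C('e')+0=6+0=6
L[12]='n': occ=2, LF[12]=C('n')+2=12+2=14
L[13]='i': occ=0, LF[13]=C('i')+0=8+0=8
L[14]='i': occ=1, LF[14]=C('i')+1=8+1=9
L[15]='e': occ=1, LF[15]=C('e')+1=6+1=7
L[16]='a': occ=1, LF[16]=C('a')+1=1+1=2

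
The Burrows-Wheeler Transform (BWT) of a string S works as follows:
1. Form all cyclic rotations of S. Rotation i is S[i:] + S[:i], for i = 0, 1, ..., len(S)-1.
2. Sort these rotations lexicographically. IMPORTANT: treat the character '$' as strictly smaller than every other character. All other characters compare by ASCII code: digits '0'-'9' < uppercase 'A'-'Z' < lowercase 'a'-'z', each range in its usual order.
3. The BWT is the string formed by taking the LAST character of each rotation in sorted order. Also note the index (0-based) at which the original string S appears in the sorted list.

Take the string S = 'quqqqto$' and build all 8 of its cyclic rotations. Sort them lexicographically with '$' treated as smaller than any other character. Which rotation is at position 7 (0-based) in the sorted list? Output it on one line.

Answer: uqqqto$q

Derivation:
All 8 rotations (rotation i = S[i:]+S[:i]):
  rot[0] = quqqqto$
  rot[1] = uqqqto$q
  rot[2] = qqqto$qu
  rot[3] = qqto$quq
  rot[4] = qto$quqq
  rot[5] = to$quqqq
  rot[6] = o$quqqqt
  rot[7] = $quqqqto
Sorted (with $ < everything):
  sorted[0] = $quqqqto
  sorted[1] = o$quqqqt
  sorted[2] = qqqto$qu
  sorted[3] = qqto$quq
  sorted[4] = qto$quqq
  sorted[5] = quqqqto$
  sorted[6] = to$quqqq
  sorted[7] = uqqqto$q
sorted[7] = uqqqto$q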